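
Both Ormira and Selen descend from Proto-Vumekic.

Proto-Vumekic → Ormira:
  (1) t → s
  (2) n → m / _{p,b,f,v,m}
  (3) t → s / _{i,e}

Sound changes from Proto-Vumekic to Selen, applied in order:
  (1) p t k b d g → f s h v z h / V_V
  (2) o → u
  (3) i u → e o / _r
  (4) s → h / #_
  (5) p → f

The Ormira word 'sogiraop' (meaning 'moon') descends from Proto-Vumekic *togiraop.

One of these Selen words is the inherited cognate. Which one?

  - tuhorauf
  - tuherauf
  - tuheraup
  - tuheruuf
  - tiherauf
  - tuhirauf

Selen: start from *togiraop.
  rule 1 (intervocalic lenition): togiraop → tohiraop
  rule 2 (vowel merger): tohiraop → tuhiraup
  rule 3 (pre-rhotic lowering): tuhiraup → tuheraup
  rule 4: no change — tuheraup
  rule 5 (unconditioned shift): tuheraup → tuherauf
  ⇒ Selen tuherauf
Among the options, 'tuherauf' alone shows every Selen change applied in order.

tuherauf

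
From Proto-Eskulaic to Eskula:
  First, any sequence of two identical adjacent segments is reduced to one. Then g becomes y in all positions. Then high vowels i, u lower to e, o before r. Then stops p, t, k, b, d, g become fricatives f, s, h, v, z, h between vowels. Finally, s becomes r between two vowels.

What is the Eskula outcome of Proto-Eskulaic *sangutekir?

Eskula: *sangutekir
  sangutekir (rule 1 does not apply)
  sangutekir → sanyutekir   [unconditioned shift]
  sanyutekir → sanyuteker   [pre-rhotic lowering]
  sanyuteker → sanyuseher   [intervocalic lenition]
  sanyuseher → sanyureher   [rhotacism]
  giving Eskula sanyureher.

sanyureher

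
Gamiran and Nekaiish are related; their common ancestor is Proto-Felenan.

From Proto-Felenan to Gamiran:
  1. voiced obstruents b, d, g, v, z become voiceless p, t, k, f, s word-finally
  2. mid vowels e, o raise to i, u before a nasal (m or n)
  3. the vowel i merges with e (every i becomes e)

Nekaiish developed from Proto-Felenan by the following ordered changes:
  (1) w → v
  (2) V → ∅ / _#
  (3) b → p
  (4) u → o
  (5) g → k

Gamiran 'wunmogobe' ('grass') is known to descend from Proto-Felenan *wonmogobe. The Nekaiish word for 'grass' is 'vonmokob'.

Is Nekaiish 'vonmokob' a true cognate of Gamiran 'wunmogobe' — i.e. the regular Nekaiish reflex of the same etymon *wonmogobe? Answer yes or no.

no

Derive the expected Nekaiish reflex of *wonmogobe:
Nekaiish: *wonmogobe
  wonmogobe → vonmogobe   [unconditioned shift]
  vonmogobe → vonmogob   [apocope]
  vonmogob → vonmogop   [unconditioned shift]
  vonmogop (rule 4 does not apply)
  vonmogop → vonmokop   [unconditioned shift]
  giving Nekaiish vonmokop.
The regular Nekaiish reflex would be 'vonmokop', but the attested form is 'vonmokob'. The correspondence is irregular, so they are not cognates (the Nekaiish form has a different source).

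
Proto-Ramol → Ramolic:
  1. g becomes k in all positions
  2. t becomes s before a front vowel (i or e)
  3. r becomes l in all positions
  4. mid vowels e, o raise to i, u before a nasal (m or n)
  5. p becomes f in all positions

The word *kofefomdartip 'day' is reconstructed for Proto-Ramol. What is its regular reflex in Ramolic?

kofefumdalsif

Ramolic: *kofefomdartip > kofefomdarsip > kofefomdalsip > kofefumdalsip > kofefumdalsif  (by palatalisation, unconditioned shift, pre-nasal raising, unconditioned shift)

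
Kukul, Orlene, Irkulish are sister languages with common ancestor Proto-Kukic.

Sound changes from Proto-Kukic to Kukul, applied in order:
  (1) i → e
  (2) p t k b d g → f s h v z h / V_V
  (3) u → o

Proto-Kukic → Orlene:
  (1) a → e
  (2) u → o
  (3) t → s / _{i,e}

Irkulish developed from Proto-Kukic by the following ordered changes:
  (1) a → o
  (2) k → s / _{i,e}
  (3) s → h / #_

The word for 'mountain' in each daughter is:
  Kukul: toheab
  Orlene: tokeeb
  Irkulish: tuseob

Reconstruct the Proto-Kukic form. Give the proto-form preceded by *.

Position 5: Kukul has a, Orlene has e, Irkulish has o. Kukul preserves a here (none of its changes turn any other segment into a), so the proto-segment is *a.
Position 2: Kukul has o, Orlene has o, Irkulish has u. Irkulish preserves u here (none of its changes turn any other segment into u), so the proto-segment is *u.
This points to *tukeab. Verify forward in each daughter:
Kukul: *tukeab > tuheab > toheab  (by intervocalic lenition, vowel merger)
Orlene: start from *tukeab.
  rule 1 (vowel merger): tukeab → tukeeb
  rule 2 (vowel merger): tukeeb → tokeeb
  rule 3: no change — tokeeb
  ⇒ Orlene tokeeb
Irkulish: start from *tukeab.
  rule 1 (vowel merger): tukeab → tukeob
  rule 2 (palatalisation): tukeob → tuseob
  rule 3: no change — tuseob
  ⇒ Irkulish tuseob
No other proto-form is consistent with every reflex, so the reconstruction is *tukeab.

*tukeab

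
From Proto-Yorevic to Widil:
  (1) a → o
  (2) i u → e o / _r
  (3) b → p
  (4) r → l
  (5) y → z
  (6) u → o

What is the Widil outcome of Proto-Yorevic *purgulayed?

polgolozed

Widil: *purgulayed > purguloyed > porguloyed > polguloyed > polgulozed > polgolozed  (by vowel merger, pre-rhotic lowering, unconditioned shift, unconditioned shift, vowel merger)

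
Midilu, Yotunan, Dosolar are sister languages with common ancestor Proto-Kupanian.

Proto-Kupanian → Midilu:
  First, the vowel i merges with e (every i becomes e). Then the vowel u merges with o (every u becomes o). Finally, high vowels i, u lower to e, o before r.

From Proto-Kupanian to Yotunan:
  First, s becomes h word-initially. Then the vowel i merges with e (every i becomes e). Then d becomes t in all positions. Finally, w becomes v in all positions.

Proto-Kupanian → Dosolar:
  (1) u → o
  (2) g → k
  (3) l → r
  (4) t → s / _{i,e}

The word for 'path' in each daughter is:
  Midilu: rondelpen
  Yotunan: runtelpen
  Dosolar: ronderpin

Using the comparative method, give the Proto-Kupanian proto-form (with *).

Position 6: Midilu has l, Yotunan has l, Dosolar has r. Midilu preserves l here (none of its changes turn any other segment into l), so the proto-segment is *l.
Position 8: Midilu has e, Yotunan has e, Dosolar has i. Dosolar preserves i here (none of its changes turn any other segment into i), so the proto-segment is *i.
Position 4: Midilu has d, Yotunan has t, Dosolar has d. Midilu preserves d here (none of its changes turn any other segment into d), so the proto-segment is *d.
This points to *rundelpin. Verify forward in each daughter:
Midilu: *rundelpin
  rundelpin → rundelpen   [vowel merger]
  rundelpen → rondelpen   [vowel merger]
  rondelpen (rule 3 does not apply)
  giving Midilu rondelpen.
Yotunan: start from *rundelpin.
  rule 1: no change — rundelpin
  rule 2 (vowel merger): rundelpin → rundelpen
  rule 3 (unconditioned shift): rundelpen → runtelpen
  rule 4: no change — runtelpen
  ⇒ Yotunan runtelpen
Dosolar: start from *rundelpin.
  rule 1 (vowel merger): rundelpin → rondelpin
  rule 2: no change — rondelpin
  rule 3 (unconditioned shift): rondelpin → ronderpin
  rule 4: no change — ronderpin
  ⇒ Dosolar ronderpin
*rundelpin is the unique common source.

*rundelpin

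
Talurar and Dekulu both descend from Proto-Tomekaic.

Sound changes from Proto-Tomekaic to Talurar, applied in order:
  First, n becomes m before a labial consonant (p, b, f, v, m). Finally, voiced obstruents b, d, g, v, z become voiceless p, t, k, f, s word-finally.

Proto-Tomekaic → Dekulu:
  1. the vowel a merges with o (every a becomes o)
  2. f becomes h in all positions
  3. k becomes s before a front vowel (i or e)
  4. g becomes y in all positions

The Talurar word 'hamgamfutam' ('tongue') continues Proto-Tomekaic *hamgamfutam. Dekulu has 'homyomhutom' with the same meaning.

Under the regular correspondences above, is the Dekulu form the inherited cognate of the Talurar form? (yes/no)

Derive the expected Dekulu reflex of *hamgamfutam:
Dekulu: *hamgamfutam > homgomfutom > homgomhutom > homyomhutom  (by vowel merger, unconditioned shift, unconditioned shift)
Dekulu 'homyomhutom' matches the regular reflex exactly, so the pair is cognate.

yes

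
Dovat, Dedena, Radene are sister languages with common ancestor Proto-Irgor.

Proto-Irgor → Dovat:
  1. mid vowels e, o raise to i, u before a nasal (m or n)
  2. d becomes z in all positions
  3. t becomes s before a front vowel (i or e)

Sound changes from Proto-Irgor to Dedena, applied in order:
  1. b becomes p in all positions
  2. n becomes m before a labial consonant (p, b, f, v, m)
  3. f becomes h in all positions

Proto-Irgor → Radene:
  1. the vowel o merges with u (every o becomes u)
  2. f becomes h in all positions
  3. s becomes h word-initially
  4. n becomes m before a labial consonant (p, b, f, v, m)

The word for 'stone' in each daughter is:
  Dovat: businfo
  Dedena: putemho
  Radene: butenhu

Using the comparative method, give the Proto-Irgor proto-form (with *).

Position 7: Dovat has o, Dedena has o, Radene has u. Dovat preserves o here (none of its changes turn any other segment into o), so the proto-segment is *o.
Position 6: Dovat has f, Dedena has h, Radene has h. Dovat preserves f here (none of its changes turn any other segment into f), so the proto-segment is *f.
This points to *butenfo. Verify forward in each daughter:
Dovat: *butenfo
  butenfo → butinfo   [pre-nasal raising]
  butinfo (rule 2 does not apply)
  butinfo → businfo   [palatalisation]
  giving Dovat businfo.
Dedena: *butenfo
  butenfo → putenfo   [unconditioned shift]
  putenfo → putemfo   [nasal place assimilation]
  putemfo → putemho   [unconditioned shift]
  giving Dedena putemho.
Radene: *butenfo > butenfu > butenhu  (by vowel merger, unconditioned shift)
Only *butenfo yields all of Dovat businfo, Dedena putemho, Radene butenhu.

*butenfo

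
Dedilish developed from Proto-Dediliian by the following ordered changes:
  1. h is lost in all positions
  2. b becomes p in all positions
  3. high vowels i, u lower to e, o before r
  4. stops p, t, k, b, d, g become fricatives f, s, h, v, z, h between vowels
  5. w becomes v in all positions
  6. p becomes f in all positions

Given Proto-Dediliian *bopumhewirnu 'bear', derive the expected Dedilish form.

Dedilish: *bopumhewirnu > bopumewirnu > popumewirnu > popumewernu > pofumewernu > pofumevernu > fofumevernu  (by h-loss, unconditioned shift, pre-rhotic lowering, intervocalic lenition, unconditioned shift, unconditioned shift)

fofumevernu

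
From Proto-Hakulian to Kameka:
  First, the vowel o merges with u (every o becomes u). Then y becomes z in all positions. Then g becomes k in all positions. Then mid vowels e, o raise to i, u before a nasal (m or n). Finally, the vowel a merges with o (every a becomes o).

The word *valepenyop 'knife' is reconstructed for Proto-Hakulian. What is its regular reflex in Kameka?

volepinzup

Kameka: *valepenyop > valepenyup > valepenzup > valepinzup > volepinzup  (by vowel merger, unconditioned shift, pre-nasal raising, vowel merger)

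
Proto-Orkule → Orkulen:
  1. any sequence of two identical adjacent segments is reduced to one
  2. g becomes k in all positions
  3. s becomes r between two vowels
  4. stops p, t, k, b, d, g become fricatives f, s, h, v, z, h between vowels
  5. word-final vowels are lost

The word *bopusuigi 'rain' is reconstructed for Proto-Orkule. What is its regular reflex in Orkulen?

bofuruih

Orkulen: start from *bopusuigi.
  rule 1: no change — bopusuigi
  rule 2 (unconditioned shift): bopusuigi → bopusuiki
  rule 3 (rhotacism): bopusuiki → bopuruiki
  rule 4 (intervocalic lenition): bopuruiki → bofuruihi
  rule 5 (apocope): bofuruihi → bofuruih
  ⇒ Orkulen bofuruih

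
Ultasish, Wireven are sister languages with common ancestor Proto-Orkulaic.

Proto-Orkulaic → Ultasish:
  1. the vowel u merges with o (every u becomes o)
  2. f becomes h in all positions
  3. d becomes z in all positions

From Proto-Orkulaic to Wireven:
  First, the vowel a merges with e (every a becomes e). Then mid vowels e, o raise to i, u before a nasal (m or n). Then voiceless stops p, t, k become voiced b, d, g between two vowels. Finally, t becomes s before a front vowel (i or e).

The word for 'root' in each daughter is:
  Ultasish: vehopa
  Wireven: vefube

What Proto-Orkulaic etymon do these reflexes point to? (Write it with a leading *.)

*vefupa

Position 5: Ultasish has p, Wireven has b. Ultasish preserves p here (none of its changes turn any other segment into p), so the proto-segment is *p.
Position 4: Ultasish has o, Wireven has u. Taking the neighbouring segments as reconstructed: Ultasish o could go back to *o or *u; Wireven u can only go back to *u — the one source consistent with every daughter is *u.
Verify the candidate proto-form against each daughter:
Ultasish: start from *vefupa.
  rule 1 (vowel merger): vefupa → vefopa
  rule 2 (unconditioned shift): vefopa → vehopa
  rule 3: no change — vehopa
  ⇒ Ultasish vehopa
Wireven: start from *vefupa.
  rule 1 (vowel merger): vefupa → vefupe
  rule 2: no change — vefupe
  rule 3 (intervocalic voicing): vefupe → vefube
  rule 4: no change — vefube
  ⇒ Wireven vefube
No other proto-form is consistent with every reflex, so the reconstruction is *vefupa.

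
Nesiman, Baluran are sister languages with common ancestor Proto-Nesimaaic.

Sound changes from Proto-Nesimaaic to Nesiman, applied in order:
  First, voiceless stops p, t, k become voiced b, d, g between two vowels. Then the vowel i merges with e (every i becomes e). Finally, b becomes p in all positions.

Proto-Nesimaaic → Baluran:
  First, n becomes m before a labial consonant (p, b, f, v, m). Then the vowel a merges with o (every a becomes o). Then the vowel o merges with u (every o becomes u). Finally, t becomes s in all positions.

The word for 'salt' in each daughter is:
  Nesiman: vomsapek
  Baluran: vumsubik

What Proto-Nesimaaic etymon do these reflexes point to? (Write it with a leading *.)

Position 6: Nesiman has p, Baluran has b. Baluran preserves b here (none of its changes turn any other segment into b), so the proto-segment is *b.
Position 2: Nesiman has o, Baluran has u. Nesiman preserves o here (none of its changes turn any other segment into o), so the proto-segment is *o.
Verify the candidate proto-form against each daughter:
Nesiman: *vomsabik
  vomsabik (rule 1 does not apply)
  vomsabik → vomsabek   [vowel merger]
  vomsabek → vomsapek   [unconditioned shift]
  giving Nesiman vomsapek.
Baluran: *vomsabik
  vomsabik (rule 1 does not apply)
  vomsabik → vomsobik   [vowel merger]
  vomsobik → vumsubik   [vowel merger]
  vumsubik (rule 4 does not apply)
  giving Baluran vumsubik.
*vomsabik is the unique common source.

*vomsabik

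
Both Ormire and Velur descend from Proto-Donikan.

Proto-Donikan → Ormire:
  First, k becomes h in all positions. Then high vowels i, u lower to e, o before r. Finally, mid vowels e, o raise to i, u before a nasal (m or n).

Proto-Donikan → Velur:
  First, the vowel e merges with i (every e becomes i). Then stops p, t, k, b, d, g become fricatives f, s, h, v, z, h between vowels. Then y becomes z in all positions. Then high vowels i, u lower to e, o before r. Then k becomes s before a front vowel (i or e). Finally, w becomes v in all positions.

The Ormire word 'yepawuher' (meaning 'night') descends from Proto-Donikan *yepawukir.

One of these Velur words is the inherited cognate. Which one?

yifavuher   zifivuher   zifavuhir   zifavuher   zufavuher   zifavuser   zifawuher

Velur: *yepawukir > yipawukir > yifawuhir > zifawuhir > zifawuher > zifavuher  (by vowel merger, intervocalic lenition, unconditioned shift, pre-rhotic lowering, unconditioned shift)
The other candidates each miss or misapply at least one Velur change.

zifavuher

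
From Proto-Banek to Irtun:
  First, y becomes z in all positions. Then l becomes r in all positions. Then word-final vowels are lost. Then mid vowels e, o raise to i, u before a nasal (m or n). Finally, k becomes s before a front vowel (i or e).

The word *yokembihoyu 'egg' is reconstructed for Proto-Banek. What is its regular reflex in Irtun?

zosimbihoz

Irtun: *yokembihoyu
  yokembihoyu → zokembihozu   [unconditioned shift]
  zokembihozu (rule 2 does not apply)
  zokembihozu → zokembihoz   [apocope]
  zokembihoz → zokimbihoz   [pre-nasal raising]
  zokimbihoz → zosimbihoz   [palatalisation]
  giving Irtun zosimbihoz.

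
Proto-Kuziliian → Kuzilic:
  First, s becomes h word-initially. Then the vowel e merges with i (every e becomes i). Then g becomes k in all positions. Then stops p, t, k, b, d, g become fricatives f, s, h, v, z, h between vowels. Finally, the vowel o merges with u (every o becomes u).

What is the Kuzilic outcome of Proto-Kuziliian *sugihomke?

Kuzilic: *sugihomke > hugihomke > hugihomki > hukihomki > huhihomki > huhihumki  (by debuccalisation, vowel merger, unconditioned shift, intervocalic lenition, vowel merger)

huhihumki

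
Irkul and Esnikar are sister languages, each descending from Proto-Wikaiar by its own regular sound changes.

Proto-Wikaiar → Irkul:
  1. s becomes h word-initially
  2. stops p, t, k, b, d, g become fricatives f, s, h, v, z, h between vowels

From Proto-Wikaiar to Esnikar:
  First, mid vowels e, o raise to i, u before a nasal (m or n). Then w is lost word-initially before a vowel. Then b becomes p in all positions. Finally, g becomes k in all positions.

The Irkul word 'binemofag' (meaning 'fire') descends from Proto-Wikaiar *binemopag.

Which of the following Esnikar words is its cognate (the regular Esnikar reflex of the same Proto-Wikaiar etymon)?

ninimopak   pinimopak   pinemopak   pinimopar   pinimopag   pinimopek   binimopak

Esnikar: start from *binemopag.
  rule 1 (pre-nasal raising): binemopag → binimopag
  rule 2: no change — binimopag
  rule 3 (unconditioned shift): binimopag → pinimopag
  rule 4 (unconditioned shift): pinimopag → pinimopak
  ⇒ Esnikar pinimopak
Among the options, 'pinimopak' alone shows every Esnikar change applied in order.

pinimopak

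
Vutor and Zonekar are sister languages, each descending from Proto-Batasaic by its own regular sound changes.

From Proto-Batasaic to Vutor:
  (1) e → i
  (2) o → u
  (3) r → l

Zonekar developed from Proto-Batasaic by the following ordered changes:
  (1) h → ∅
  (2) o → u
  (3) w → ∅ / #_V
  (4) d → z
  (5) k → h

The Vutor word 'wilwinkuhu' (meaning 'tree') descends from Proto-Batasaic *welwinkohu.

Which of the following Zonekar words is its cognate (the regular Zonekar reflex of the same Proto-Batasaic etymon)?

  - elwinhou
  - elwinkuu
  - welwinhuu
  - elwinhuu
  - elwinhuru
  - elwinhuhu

Zonekar: start from *welwinkohu.
  rule 1 (h-loss): welwinkohu → welwinkou
  rule 2 (vowel merger): welwinkou → welwinkuu
  rule 3 (glide loss): welwinkuu → elwinkuu
  rule 4: no change — elwinkuu
  rule 5 (unconditioned shift): elwinkuu → elwinhuu
  ⇒ Zonekar elwinhuu
Only 'elwinhuu' matches the regular Zonekar development of *welwinkohu.

elwinhuu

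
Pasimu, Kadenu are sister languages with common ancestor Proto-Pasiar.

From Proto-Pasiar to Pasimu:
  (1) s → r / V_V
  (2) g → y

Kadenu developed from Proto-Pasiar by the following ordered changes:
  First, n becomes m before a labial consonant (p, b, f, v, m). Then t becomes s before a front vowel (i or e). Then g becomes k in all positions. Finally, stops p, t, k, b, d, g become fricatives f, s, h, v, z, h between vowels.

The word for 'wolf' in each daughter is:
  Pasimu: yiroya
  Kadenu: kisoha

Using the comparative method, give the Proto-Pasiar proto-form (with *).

Position 1: Pasimu has y, Kadenu has k. Taking the neighbouring segments as reconstructed: Pasimu y could go back to *g or *y; Kadenu k could go back to *k or *g — the one source consistent with every daughter is *g.
Position 5: Pasimu has y, Kadenu has h. Taking the neighbouring segments as reconstructed: Pasimu y could go back to *g or *y; Kadenu h could go back to *k or *g or *h — the one source consistent with every daughter is *g.
This points to *gisoga. Verify forward in each daughter:
Pasimu: *gisoga > giroga > yiroya  (by rhotacism, unconditioned shift)
Kadenu: *gisoga
  gisoga (rule 1 does not apply)
  gisoga (rule 2 does not apply)
  gisoga → kisoka   [unconditioned shift]
  kisoka → kisoha   [intervocalic lenition]
  giving Kadenu kisoha.
No other proto-form is consistent with every reflex, so the reconstruction is *gisoga.

*gisoga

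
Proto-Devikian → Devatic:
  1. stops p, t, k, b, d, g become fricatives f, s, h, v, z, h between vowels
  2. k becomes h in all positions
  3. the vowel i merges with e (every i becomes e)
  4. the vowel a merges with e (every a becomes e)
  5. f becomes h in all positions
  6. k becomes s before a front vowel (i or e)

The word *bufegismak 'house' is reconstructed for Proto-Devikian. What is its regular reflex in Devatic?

Devatic: *bufegismak
  bufegismak → bufehismak   [intervocalic lenition]
  bufehismak → bufehismah   [unconditioned shift]
  bufehismah → bufehesmah   [vowel merger]
  bufehesmah → bufehesmeh   [vowel merger]
  bufehesmeh → buhehesmeh   [unconditioned shift]
  buhehesmeh (rule 6 does not apply)
  giving Devatic buhehesmeh.

buhehesmeh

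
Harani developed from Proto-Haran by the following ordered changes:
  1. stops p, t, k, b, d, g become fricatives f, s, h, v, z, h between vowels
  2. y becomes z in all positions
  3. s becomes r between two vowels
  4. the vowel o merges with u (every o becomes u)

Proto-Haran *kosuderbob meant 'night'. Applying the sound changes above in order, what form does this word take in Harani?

Harani: *kosuderbob > kosuzerbob > koruzerbob > kuruzerbub  (by intervocalic lenition, rhotacism, vowel merger)

kuruzerbub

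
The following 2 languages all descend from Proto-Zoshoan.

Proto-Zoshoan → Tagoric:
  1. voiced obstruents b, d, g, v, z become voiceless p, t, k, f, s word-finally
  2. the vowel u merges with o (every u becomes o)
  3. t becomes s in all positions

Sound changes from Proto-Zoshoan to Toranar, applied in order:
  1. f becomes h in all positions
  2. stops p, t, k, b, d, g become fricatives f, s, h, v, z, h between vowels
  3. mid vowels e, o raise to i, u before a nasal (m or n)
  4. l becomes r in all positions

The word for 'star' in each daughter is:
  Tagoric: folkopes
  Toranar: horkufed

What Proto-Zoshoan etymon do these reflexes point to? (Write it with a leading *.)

Position 5: Tagoric has o, Toranar has u. Taking the neighbouring segments as reconstructed: Tagoric o could go back to *o or *u; Toranar u can only go back to *u — the one source consistent with every daughter is *u.
Position 3: Tagoric has l, Toranar has r. Tagoric preserves l here (none of its changes turn any other segment into l), so the proto-segment is *l.
Continuing position by position gives *folkuped; check it forward:
Tagoric: *folkuped
  folkuped → folkupet   [final devoicing]
  folkupet → folkopet   [vowel merger]
  folkopet → folkopes   [unconditioned shift]
  giving Tagoric folkopes.
Toranar: *folkuped > holkuped > holkufed > horkufed  (by unconditioned shift, intervocalic lenition, unconditioned shift)
No other proto-form is consistent with every reflex, so the reconstruction is *folkuped.

*folkuped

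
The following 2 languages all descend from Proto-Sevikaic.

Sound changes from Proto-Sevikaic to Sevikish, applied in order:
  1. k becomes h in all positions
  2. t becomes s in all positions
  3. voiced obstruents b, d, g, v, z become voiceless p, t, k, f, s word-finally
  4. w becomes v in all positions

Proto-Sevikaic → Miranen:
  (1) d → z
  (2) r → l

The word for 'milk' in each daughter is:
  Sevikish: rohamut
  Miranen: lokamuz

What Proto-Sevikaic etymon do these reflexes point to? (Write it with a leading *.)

*rokamud

Position 7: Sevikish has t, Miranen has z. In Sevikish, t can only continue *d, so the proto-segment is *d.
Position 3: Sevikish has h, Miranen has k. Miranen preserves k here (none of its changes turn any other segment into k), so the proto-segment is *k.
Continuing position by position gives *rokamud; check it forward:
Sevikish: *rokamud > rohamud > rohamut  (by unconditioned shift, final devoicing)
Miranen: *rokamud
  rokamud → rokamuz   [unconditioned shift]
  rokamuz → lokamuz   [unconditioned shift]
  giving Miranen lokamuz.
*rokamud is the unique common source.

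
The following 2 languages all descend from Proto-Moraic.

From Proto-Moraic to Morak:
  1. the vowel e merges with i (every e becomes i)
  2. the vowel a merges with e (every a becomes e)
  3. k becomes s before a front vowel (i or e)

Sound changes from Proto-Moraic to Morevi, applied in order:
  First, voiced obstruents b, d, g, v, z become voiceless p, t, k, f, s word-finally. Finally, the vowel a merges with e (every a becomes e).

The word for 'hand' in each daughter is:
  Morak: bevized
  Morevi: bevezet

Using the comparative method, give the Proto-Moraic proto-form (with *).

Position 6: Morak has e, Morevi has e. In Morak, e can only continue *a, so the proto-segment is *a.
Position 7: Morak has d, Morevi has t. Morak preserves d here (none of its changes turn any other segment into d), so the proto-segment is *d.
Position 2: Morak has e, Morevi has e. In Morak, e can only continue *a, so the proto-segment is *a.
Continuing position by position gives *bavezad; check it forward:
Morak: *bavezad > bavizad > bevized  (by vowel merger, vowel merger)
Morevi: start from *bavezad.
  rule 1 (final devoicing): bavezad → bavezat
  rule 2 (vowel merger): bavezat → bevezet
  ⇒ Morevi bevezet
*bavezad is the unique common source.

*bavezad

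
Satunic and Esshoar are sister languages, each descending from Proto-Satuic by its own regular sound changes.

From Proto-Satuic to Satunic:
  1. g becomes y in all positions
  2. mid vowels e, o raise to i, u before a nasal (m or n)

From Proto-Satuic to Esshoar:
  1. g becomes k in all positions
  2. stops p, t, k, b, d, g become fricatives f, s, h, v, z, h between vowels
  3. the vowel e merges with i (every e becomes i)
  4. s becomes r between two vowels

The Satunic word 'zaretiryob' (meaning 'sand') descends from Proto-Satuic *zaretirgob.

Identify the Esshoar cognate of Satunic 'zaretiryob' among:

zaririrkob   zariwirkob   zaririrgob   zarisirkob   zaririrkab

Esshoar: *zaretirgob > zaretirkob > zaresirkob > zarisirkob > zaririrkob  (by unconditioned shift, intervocalic lenition, vowel merger, rhotacism)

zaririrkob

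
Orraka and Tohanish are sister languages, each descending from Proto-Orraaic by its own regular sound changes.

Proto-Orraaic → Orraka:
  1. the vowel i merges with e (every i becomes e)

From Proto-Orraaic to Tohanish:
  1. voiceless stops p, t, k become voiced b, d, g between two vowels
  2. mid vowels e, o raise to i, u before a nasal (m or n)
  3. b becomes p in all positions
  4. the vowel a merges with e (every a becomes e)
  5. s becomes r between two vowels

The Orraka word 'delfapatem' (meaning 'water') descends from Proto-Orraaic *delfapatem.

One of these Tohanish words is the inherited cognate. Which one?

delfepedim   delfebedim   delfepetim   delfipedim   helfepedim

Tohanish: *delfapatem > delfabadem > delfabadim > delfapadim > delfepedim  (by intervocalic voicing, pre-nasal raising, unconditioned shift, vowel merger)
Only 'delfepedim' matches the regular Tohanish development of *delfapatem.

delfepedim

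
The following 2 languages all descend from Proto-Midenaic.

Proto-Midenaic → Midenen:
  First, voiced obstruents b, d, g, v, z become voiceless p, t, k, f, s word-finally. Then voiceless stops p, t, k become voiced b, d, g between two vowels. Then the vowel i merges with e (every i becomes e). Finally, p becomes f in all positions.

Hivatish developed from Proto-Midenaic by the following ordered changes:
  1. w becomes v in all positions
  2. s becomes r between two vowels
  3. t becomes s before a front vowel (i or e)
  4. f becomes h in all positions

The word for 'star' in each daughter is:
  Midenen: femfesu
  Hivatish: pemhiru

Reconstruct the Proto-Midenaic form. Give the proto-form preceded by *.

Position 4: Midenen has f, Hivatish has h. Taking the neighbouring segments as reconstructed: Midenen f could go back to *p or *f; Hivatish h could go back to *f or *h — the one source consistent with every daughter is *f.
Position 6: Midenen has s, Hivatish has r. Taking the neighbouring segments as reconstructed: Midenen s can only go back to *s; Hivatish r could go back to *s or *r — the one source consistent with every daughter is *s.
Position 1: Midenen has f, Hivatish has p. Hivatish preserves p here (none of its changes turn any other segment into p), so the proto-segment is *p.
This points to *pemfisu. Verify forward in each daughter:
Midenen: *pemfisu > pemfesu > femfesu  (by vowel merger, unconditioned shift)
Hivatish: *pemfisu
  pemfisu (rule 1 does not apply)
  pemfisu → pemfiru   [rhotacism]
  pemfiru (rule 3 does not apply)
  pemfiru → pemhiru   [unconditioned shift]
  giving Hivatish pemhiru.
Only *pemfisu yields all of Midenen femfesu, Hivatish pemhiru.

*pemfisu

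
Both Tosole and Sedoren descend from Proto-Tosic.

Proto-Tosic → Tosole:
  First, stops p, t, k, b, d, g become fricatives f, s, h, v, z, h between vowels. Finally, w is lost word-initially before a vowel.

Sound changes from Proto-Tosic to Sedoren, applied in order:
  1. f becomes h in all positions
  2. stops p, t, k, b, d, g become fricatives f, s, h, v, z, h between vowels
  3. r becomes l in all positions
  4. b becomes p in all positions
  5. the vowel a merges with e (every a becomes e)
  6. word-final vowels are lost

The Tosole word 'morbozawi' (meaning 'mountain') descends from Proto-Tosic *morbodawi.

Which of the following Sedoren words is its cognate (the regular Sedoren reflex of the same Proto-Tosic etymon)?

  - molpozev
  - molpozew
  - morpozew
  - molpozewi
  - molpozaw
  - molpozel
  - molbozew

Sedoren: *morbodawi > morbozawi > molbozawi > molpozawi > molpozewi > molpozew  (by intervocalic lenition, unconditioned shift, unconditioned shift, vowel merger, apocope)
Only 'molpozew' matches the regular Sedoren development of *morbodawi.

molpozew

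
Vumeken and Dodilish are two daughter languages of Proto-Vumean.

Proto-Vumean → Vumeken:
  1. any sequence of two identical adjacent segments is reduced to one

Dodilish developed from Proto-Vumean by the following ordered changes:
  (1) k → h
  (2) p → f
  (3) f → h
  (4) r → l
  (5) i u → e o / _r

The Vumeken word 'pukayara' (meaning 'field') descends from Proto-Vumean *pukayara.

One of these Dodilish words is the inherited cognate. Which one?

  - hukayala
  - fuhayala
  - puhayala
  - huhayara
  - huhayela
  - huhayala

huhayala

Dodilish: *pukayara > puhayara > fuhayara > huhayara > huhayala  (by unconditioned shift, unconditioned shift, unconditioned shift, unconditioned shift)
Only 'huhayala' matches the regular Dodilish development of *pukayara.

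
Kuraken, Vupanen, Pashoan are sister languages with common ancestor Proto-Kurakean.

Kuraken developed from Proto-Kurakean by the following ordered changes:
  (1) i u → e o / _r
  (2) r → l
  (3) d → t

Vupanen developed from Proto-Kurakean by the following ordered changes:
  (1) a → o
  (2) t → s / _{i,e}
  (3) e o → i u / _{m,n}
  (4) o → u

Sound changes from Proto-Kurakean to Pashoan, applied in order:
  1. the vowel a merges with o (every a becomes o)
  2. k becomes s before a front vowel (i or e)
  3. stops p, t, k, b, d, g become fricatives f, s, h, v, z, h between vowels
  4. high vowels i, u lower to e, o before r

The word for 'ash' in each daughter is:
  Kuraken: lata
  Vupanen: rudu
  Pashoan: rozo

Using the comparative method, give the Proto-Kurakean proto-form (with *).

Position 2: Kuraken has a, Vupanen has u, Pashoan has o. Kuraken preserves a here (none of its changes turn any other segment into a), so the proto-segment is *a.
Position 3: Kuraken has t, Vupanen has d, Pashoan has z. Vupanen preserves d here (none of its changes turn any other segment into d), so the proto-segment is *d.
Position 1: Kuraken has l, Vupanen has r, Pashoan has r. Vupanen preserves r here (none of its changes turn any other segment into r), so the proto-segment is *r.
Continuing position by position gives *rada; check it forward:
Kuraken: *rada > lada > lata  (by unconditioned shift, unconditioned shift)
Vupanen: *rada
  rada → rodo   [vowel merger]
  rodo (rule 2 does not apply)
  rodo (rule 3 does not apply)
  rodo → rudu   [vowel merger]
  giving Vupanen rudu.
Pashoan: *rada > rodo > rozo  (by vowel merger, intervocalic lenition)
Only *rada yields all of Kuraken lata, Vupanen rudu, Pashoan rozo.

*rada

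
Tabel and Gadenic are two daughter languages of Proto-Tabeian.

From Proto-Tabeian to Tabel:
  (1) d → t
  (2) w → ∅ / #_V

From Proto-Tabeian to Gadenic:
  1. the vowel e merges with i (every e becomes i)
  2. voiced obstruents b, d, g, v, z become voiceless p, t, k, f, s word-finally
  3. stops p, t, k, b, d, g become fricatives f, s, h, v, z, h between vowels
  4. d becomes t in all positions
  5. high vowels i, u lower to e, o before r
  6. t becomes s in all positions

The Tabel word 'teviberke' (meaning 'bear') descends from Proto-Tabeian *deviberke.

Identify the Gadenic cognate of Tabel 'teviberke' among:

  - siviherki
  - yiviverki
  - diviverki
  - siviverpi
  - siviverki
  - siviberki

siviverki

Gadenic: start from *deviberke.
  rule 1 (vowel merger): deviberke → divibirki
  rule 2: no change — divibirki
  rule 3 (intervocalic lenition): divibirki → divivirki
  rule 4 (unconditioned shift): divivirki → tivivirki
  rule 5 (pre-rhotic lowering): tivivirki → tiviverki
  rule 6 (unconditioned shift): tiviverki → siviverki
  ⇒ Gadenic siviverki
The other candidates each miss or misapply at least one Gadenic change.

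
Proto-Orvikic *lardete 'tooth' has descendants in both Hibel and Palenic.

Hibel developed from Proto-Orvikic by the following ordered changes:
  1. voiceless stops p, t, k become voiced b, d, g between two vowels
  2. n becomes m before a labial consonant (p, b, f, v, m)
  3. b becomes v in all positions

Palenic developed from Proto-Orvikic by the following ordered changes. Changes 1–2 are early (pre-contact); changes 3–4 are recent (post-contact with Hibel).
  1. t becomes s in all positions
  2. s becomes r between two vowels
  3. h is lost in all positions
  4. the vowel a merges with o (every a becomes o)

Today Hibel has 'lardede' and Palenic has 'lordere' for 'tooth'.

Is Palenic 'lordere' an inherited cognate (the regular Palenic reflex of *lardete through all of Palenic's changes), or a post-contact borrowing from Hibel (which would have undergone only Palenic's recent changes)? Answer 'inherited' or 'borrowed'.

If inherited, *lardete would pass through all of Palenic's changes:
Palenic: *lardete > lardese > lardere > lordere  (by unconditioned shift, rhotacism, vowel merger)
If borrowed from Hibel 'lardede' after the early changes, it would undergo only the recent ones:
  rule 3 (h-loss): no change (lardede)
  rule 4 (vowel merger): lardede → lordede
  ⇒ as a loan: lordede
Palenic 'lordere' matches the inherited outcome exactly, so it is an inherited cognate, not a loan.

inherited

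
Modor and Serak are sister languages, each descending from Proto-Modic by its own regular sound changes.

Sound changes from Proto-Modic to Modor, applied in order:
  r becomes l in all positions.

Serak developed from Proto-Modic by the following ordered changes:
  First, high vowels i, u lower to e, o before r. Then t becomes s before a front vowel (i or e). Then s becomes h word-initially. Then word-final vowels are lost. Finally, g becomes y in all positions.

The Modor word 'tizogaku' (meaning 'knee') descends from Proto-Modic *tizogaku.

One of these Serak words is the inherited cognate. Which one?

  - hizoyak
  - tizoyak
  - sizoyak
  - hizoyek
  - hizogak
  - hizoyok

Serak: *tizogaku > sizogaku > hizogaku > hizogak > hizoyak  (by palatalisation, debuccalisation, apocope, unconditioned shift)
Only 'hizoyak' matches the regular Serak development of *tizogaku.

hizoyak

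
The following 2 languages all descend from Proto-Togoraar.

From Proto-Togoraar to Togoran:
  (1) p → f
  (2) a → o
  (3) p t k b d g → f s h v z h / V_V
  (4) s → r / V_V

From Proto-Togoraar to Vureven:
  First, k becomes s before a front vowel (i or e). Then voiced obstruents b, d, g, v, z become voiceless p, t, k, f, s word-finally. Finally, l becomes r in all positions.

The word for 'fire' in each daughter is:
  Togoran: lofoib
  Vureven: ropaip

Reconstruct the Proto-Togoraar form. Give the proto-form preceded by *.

Position 3: Togoran has f, Vureven has p. Taking the neighbouring segments as reconstructed: Togoran f could go back to *p or *f; Vureven p can only go back to *p — the one source consistent with every daughter is *p.
Position 6: Togoran has b, Vureven has p. Togoran preserves b here (none of its changes turn any other segment into b), so the proto-segment is *b.
Continuing position by position gives *lopaib; check it forward:
Togoran: *lopaib > lofaib > lofoib  (by unconditioned shift, vowel merger)
Vureven: start from *lopaib.
  rule 1: no change — lopaib
  rule 2 (final devoicing): lopaib → lopaip
  rule 3 (unconditioned shift): lopaip → ropaip
  ⇒ Vureven ropaip
No other proto-form is consistent with every reflex, so the reconstruction is *lopaib.

*lopaib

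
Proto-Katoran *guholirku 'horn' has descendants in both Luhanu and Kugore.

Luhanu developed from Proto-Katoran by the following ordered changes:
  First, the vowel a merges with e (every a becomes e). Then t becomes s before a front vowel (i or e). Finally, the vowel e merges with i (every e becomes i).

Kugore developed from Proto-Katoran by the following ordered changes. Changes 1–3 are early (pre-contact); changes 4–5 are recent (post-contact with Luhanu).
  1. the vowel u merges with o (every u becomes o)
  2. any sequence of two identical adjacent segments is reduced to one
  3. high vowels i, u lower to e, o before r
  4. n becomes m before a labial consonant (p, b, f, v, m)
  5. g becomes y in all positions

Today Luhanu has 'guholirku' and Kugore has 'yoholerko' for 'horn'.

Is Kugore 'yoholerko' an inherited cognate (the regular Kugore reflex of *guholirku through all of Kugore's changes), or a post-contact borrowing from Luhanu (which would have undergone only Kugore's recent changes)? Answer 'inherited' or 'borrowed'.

If inherited, *guholirku would pass through all of Kugore's changes:
Kugore: *guholirku
  guholirku → goholirko   [vowel merger]
  goholirko (rule 2 does not apply)
  goholirko → goholerko   [pre-rhotic lowering]
  goholerko (rule 4 does not apply)
  goholerko → yoholerko   [unconditioned shift]
  giving Kugore yoholerko.
If borrowed from Luhanu 'guholirku' after the early changes, it would undergo only the recent ones:
  rule 4 (nasal place assimilation): no change (guholirku)
  rule 5 (unconditioned shift): guholirku → yuholirku
  ⇒ as a loan: yuholirku
Kugore 'yoholerko' matches the inherited outcome exactly, so it is an inherited cognate, not a loan.

inherited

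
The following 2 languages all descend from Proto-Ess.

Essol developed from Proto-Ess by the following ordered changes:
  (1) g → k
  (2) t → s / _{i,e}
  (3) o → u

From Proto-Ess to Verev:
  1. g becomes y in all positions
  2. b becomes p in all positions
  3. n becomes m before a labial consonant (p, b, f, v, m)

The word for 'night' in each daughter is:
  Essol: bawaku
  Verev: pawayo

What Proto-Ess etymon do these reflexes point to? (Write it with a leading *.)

*bawago

Position 5: Essol has k, Verev has y. Taking the neighbouring segments as reconstructed: Essol k could go back to *k or *g; Verev y could go back to *g or *y — the one source consistent with every daughter is *g.
Position 1: Essol has b, Verev has p. Essol preserves b here (none of its changes turn any other segment into b), so the proto-segment is *b.
Verify the candidate proto-form against each daughter:
Essol: start from *bawago.
  rule 1 (unconditioned shift): bawago → bawako
  rule 2: no change — bawako
  rule 3 (vowel merger): bawako → bawaku
  ⇒ Essol bawaku
Verev: *bawago
  bawago → bawayo   [unconditioned shift]
  bawayo → pawayo   [unconditioned shift]
  pawayo (rule 3 does not apply)
  giving Verev pawayo.
Only *bawago yields all of Essol bawaku, Verev pawayo.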